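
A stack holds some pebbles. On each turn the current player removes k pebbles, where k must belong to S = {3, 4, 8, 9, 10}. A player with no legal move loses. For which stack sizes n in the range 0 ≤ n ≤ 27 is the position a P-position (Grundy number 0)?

0, 1, 2, 7, 13, 14, 19, 20, 25, 26

n :  0  1  2  3  4  5  6  7  8  9 10 11 12 13 14 15 16 17 18 19 20 21 22 23 24 25 26 27
G :  0  0  0  1  1  1  2  0  2  3  1  3  4  0  0  5  1  1  4  0  0  2  1  1  3  0  0  2
P-positions are exactly the n with G(n) = 0.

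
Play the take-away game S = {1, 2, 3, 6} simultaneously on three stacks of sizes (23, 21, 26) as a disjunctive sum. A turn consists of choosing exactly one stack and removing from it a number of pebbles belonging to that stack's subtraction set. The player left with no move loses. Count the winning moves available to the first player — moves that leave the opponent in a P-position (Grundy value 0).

All stacks use S = {1, 2, 3, 6}:
n :  0  1  2  3  4  5  6  7  8  9 10 11 12 13 14 15 16 17 18 19 20 21 22 23 24 25 26
G :  0  1  2  3  0  1  2  3  0  1  2  3  0  1  2  3  0  1  2  3  0  1  2  3  0  1  2
Stack A: G(23) = 3.
Stack B: G(21) = 1.
Stack C: G(26) = 2.
Combined Grundy value = 3 ⊕ 1 ⊕ 2 = 0.
A winning move leaves total XOR = 0, i.e. changes one component's Grundy value g to g ⊕ X where X is the current total.
Stack A: target g' = 3⊕0 = 3, but every legal move changes the Grundy value (mex property), so 0 moves.
Stack B: target g' = 1⊕0 = 1, but every legal move changes the Grundy value (mex property), so 0 moves.
Stack C: target g' = 2⊕0 = 2, but every legal move changes the Grundy value (mex property), so 0 moves.

0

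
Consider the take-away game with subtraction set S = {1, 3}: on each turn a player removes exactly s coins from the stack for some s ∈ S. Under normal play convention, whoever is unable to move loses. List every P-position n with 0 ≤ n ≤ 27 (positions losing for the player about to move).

G(0) = 0
G(1) = mex{0} = 1
G(2) = mex{1} = 0
G(3) = mex{0,0} = 1
G(4) = mex{1,1} = 0
G(5) = mex{0,0} = 1
G(6) = mex{1,1} = 0
G(7) = mex{0,0} = 1
G(8) = mex{1,1} = 0
G(9) = mex{0,0} = 1
G(10) = mex{1,1} = 0
G(11) = mex{0,0} = 1
G(12) = mex{1,1} = 0
G(13) = mex{0,0} = 1
G(14) = mex{1,1} = 0
G(15) = mex{0,0} = 1
G(16) = mex{1,1} = 0
G(17) = mex{0,0} = 1
G(18) = mex{1,1} = 0
G(19) = mex{0,0} = 1
G(20) = mex{1,1} = 0
G(21) = mex{0,0} = 1
G(22) = mex{1,1} = 0
G(23) = mex{0,0} = 1
G(24) = mex{1,1} = 0
G(25) = mex{0,0} = 1
G(26) = mex{1,1} = 0
G(27) = mex{0,0} = 1
P-positions are exactly the n with G(n) = 0.

0, 2, 4, 6, 8, 10, 12, 14, 16, 18, 20, 22, 24, 26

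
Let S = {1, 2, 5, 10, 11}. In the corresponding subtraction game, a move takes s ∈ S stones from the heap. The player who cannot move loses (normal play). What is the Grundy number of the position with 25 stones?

G(0) = 0
G(1) = mex{0} = 1
G(2) = mex{1,0} = 2
G(3) = mex{2,1} = 0
G(4) = mex{0,2} = 1
G(5) = mex{1,0,0} = 2
G(6) = mex{2,1,1} = 0
G(7) = mex{0,2,2} = 1
G(8) = mex{1,0,0} = 2
G(9) = mex{2,1,1} = 0
G(10) = mex{0,2,2,0} = 1
G(11) = mex{1,0,0,1,0} = 2
G(12) = mex{2,1,1,2,1} = 0
G(13) = mex{0,2,2,0,2} = 1
G(14) = mex{1,0,0,1,0} = 2
G(15) = mex{2,1,1,2,1} = 0
G(16) = mex{0,2,2,0,2} = 1
G(17) = mex{1,0,0,1,0} = 2
G(18) = mex{2,1,1,2,1} = 0
G(19) = mex{0,2,2,0,2} = 1
G(20) = mex{1,0,0,1,0} = 2
G(21) = mex{2,1,1,2,1} = 0
G(22) = mex{0,2,2,0,2} = 1
G(23) = mex{1,0,0,1,0} = 2
G(24) = mex{2,1,1,2,1} = 0
G(25) = mex{0,2,2,0,2} = 1

1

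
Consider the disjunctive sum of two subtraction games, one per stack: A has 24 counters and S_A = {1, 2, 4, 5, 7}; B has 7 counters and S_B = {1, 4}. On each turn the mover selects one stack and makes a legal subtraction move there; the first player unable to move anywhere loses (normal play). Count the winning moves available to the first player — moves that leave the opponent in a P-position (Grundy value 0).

Stack A, S = {1, 2, 4, 5, 7}:
n :  0  1  2  3  4  5  6  7  8  9 10 11 12 13 14 15 16 17 18 19 20 21 22 23 24
G :  0  1  2  0  1  2  0  1  2  0  1  2  0  1  2  0  1  2  0  1  2  0  1  2  0
G_A(24) = 0.
Stack B, S = {1, 4}:
G(0) = 0
G(1) = mex{0} = 1
G(2) = mex{1} = 0
G(3) = mex{0} = 1
G(4) = mex{1,0} = 2
G(5) = mex{2,1} = 0
G(6) = mex{0,0} = 1
G(7) = mex{1,1} = 0
G_B(7) = 0.
Combined Grundy value = 0 ⊕ 0 = 0.
A winning move leaves total XOR = 0, i.e. changes one component's Grundy value g to g ⊕ X where X is the current total.
Stack A: target g' = 0⊕0 = 0, but every legal move changes the Grundy value (mex property), so 0 moves.
Stack B: target g' = 0⊕0 = 0, but every legal move changes the Grundy value (mex property), so 0 moves.

0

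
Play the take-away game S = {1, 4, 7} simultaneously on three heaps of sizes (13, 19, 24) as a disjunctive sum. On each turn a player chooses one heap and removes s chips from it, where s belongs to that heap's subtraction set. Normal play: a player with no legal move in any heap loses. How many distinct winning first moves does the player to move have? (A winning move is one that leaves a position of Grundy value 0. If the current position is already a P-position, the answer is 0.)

All heaps use S = {1, 4, 7}:
G(0) = 0
G(1) = mex{0} = 1
G(2) = mex{1} = 0
G(3) = mex{0} = 1
G(4) = mex{1,0} = 2
G(5) = mex{2,1} = 0
G(6) = mex{0,0} = 1
G(7) = mex{1,1,0} = 2
G(8) = mex{2,2,1} = 0
G(9) = mex{0,0,0} = 1
G(10) = mex{1,1,1} = 0
G(11) = mex{0,2,2} = 1
G(12) = mex{1,0,0} = 2
G(13) = mex{2,1,1} = 0
G(14) = mex{0,0,2} = 1
G(15) = mex{1,1,0} = 2
G(16) = mex{2,2,1} = 0
G(17) = mex{0,0,0} = 1
G(18) = mex{1,1,1} = 0
G(19) = mex{0,2,2} = 1
G(20) = mex{1,0,0} = 2
G(21) = mex{2,1,1} = 0
G(22) = mex{0,0,2} = 1
G(23) = mex{1,1,0} = 2
G(24) = mex{2,2,1} = 0
Heap A: G(13) = 0.
Heap B: G(19) = 1.
Heap C: G(24) = 0.
Combined Grundy value = 0 ⊕ 1 ⊕ 0 = 1.
A winning move leaves total XOR = 0, i.e. changes one component's Grundy value g to g ⊕ X where X is the current total.
Heap A: need g' = 0⊕1 = 1. Options: 13−1→G=2, 13−4→G=1, 13−7→G=1. Hits: 2.
Heap B: need g' = 1⊕1 = 0. Options: 19−1→G=0, 19−4→G=2, 19−7→G=2. Hits: 1.
Heap C: need g' = 0⊕1 = 1. Options: 24−1→G=2, 24−4→G=2, 24−7→G=1. Hits: 1.

4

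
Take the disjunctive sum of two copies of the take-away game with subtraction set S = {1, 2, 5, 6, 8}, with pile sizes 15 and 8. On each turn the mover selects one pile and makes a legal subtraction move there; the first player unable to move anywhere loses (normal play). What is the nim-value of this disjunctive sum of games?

0

All piles use S = {1, 2, 5, 6, 8}:
G(0) = 0
G(1) = mex{0} = 1
G(2) = mex{1,0} = 2
G(3) = mex{2,1} = 0
G(4) = mex{0,2} = 1
G(5) = mex{1,0,0} = 2
G(6) = mex{2,1,1,0} = 3
G(7) = mex{3,2,2,1} = 0
G(8) = mex{0,3,0,2,0} = 1
G(9) = mex{1,0,1,0,1} = 2
G(10) = mex{2,1,2,1,2} = 0
G(11) = mex{0,2,3,2,0} = 1
G(12) = mex{1,0,0,3,1} = 2
G(13) = mex{2,1,1,0,2} = 3
G(14) = mex{3,2,2,1,3} = 0
G(15) = mex{0,3,0,2,0} = 1
Pile A: G(15) = 1.
Pile B: G(8) = 1.
Combined Grundy value = 1 ⊕ 1 = 0.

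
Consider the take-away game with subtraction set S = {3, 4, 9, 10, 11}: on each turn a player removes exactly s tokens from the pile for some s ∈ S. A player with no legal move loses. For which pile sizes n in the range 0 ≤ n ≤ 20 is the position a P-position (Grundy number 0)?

0, 1, 2, 7, 8, 14, 15, 20

G(0) = 0
G(1) = mex{} = 0
G(2) = mex{} = 0
G(3) = mex{0} = 1
G(4) = mex{0,0} = 1
G(5) = mex{0,0} = 1
G(6) = mex{1,0} = 2
G(7) = mex{1,1} = 0
G(8) = mex{1,1} = 0
G(9) = mex{2,1,0} = 3
G(10) = mex{0,2,0,0} = 1
G(11) = mex{0,0,0,0,0} = 1
G(12) = mex{3,0,1,0,0} = 2
G(13) = mex{1,3,1,1,0} = 2
G(14) = mex{1,1,1,1,1} = 0
G(15) = mex{2,1,2,1,1} = 0
G(16) = mex{2,2,0,2,1} = 3
G(17) = mex{0,2,0,0,2} = 1
G(18) = mex{0,0,3,0,0} = 1
G(19) = mex{3,0,1,3,0} = 2
G(20) = mex{1,3,1,1,3} = 0
P-positions are exactly the n with G(n) = 0.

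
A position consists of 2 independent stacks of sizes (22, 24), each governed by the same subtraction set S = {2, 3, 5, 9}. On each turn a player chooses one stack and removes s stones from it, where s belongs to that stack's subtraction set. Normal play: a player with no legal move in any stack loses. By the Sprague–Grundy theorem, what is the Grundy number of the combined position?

1

All stacks use S = {2, 3, 5, 9}:
n :  0  1  2  3  4  5  6  7  8  9 10 11 12 13 14 15 16 17 18 19 20 21 22 23 24
G :  0  0  1  1  2  2  3  0  0  1  1  2  2  3  0  0  1  1  2  2  3  0  0  1  1
Stack A: G(22) = 0.
Stack B: G(24) = 1.
Combined Grundy value = 0 ⊕ 1 = 1.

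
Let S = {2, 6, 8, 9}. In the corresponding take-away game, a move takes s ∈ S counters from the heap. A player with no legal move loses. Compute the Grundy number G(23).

G(0) = 0
G(1) = mex{} = 0
G(2) = mex{0} = 1
G(3) = mex{0} = 1
G(4) = mex{1} = 0
G(5) = mex{1} = 0
G(6) = mex{0,0} = 1
G(7) = mex{0,0} = 1
G(8) = mex{1,1,0} = 2
G(9) = mex{1,1,0,0} = 2
G(10) = mex{2,0,1,0} = 3
G(11) = mex{2,0,1,1} = 3
G(12) = mex{3,1,0,1} = 2
G(13) = mex{3,1,0,0} = 2
G(14) = mex{2,2,1,0} = 3
G(15) = mex{2,2,1,1} = 0
G(16) = mex{3,3,2,1} = 0
G(17) = mex{0,3,2,2} = 1
G(18) = mex{0,2,3,2} = 1
G(19) = mex{1,2,3,3} = 0
G(20) = mex{1,3,2,3} = 0
G(21) = mex{0,0,2,2} = 1
G(22) = mex{0,0,3,2} = 1
G(23) = mex{1,1,0,3} = 2

2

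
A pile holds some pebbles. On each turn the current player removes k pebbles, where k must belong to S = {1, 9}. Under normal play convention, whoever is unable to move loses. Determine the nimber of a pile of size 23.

1

n :  0  1  2  3  4  5  6  7  8  9 10 11 12 13 14 15 16 17 18 19 20 21 22 23
G :  0  1  0  1  0  1  0  1  0  1  0  1  0  1  0  1  0  1  0  1  0  1  0  1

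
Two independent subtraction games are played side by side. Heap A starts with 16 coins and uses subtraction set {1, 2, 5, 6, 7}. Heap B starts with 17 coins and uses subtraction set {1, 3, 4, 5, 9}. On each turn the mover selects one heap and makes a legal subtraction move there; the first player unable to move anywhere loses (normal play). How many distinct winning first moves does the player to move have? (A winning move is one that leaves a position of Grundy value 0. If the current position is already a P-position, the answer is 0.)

3

Heap A, S = {1, 2, 5, 6, 7}:
n :  0  1  2  3  4  5  6  7  8  9 10 11 12 13 14 15 16
G :  0  1  2  0  1  2  3  4  5  3  4  0  1  2  0  1  2
G_A(16) = 2.
Heap B, S = {1, 3, 4, 5, 9}:
n :  0  1  2  3  4  5  6  7  8  9 10 11 12 13 14 15 16 17
G :  0  1  0  1  2  3  2  3  0  1  0  1  2  3  2  3  0  1
G_B(17) = 1.
Combined Grundy value = 2 ⊕ 1 = 3.
A winning move leaves total XOR = 0, i.e. changes one component's Grundy value g to g ⊕ X where X is the current total.
Heap A: need g' = 2⊕3 = 1. Options: 16−1→G=1, 16−2→G=0, 16−5→G=0, 16−6→G=4, 16−7→G=3. Hits: 1.
Heap B: need g' = 1⊕3 = 2. Options: 17−1→G=0, 17−3→G=2, 17−4→G=3, 17−5→G=2, 17−9→G=0. Hits: 2.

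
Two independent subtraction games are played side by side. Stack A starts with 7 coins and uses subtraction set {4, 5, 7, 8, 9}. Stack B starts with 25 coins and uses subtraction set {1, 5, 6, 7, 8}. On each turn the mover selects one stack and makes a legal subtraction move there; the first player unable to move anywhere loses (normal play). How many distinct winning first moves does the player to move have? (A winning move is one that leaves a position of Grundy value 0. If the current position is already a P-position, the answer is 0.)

Stack A, S = {4, 5, 7, 8, 9}:
n : 0 1 2 3 4 5 6 7
G : 0 0 0 0 1 1 1 1
G_A(7) = 1.
Stack B, S = {1, 5, 6, 7, 8}:
G(0) = 0
G(1) = mex{0} = 1
G(2) = mex{1} = 0
G(3) = mex{0} = 1
G(4) = mex{1} = 0
G(5) = mex{0,0} = 1
G(6) = mex{1,1,0} = 2
G(7) = mex{2,0,1,0} = 3
G(8) = mex{3,1,0,1,0} = 2
G(9) = mex{2,0,1,0,1} = 3
G(10) = mex{3,1,0,1,0} = 2
G(11) = mex{2,2,1,0,1} = 3
G(12) = mex{3,3,2,1,0} = 4
G(13) = mex{4,2,3,2,1} = 0
G(14) = mex{0,3,2,3,2} = 1
G(15) = mex{1,2,3,2,3} = 0
G(16) = mex{0,3,2,3,2} = 1
G(17) = mex{1,4,3,2,3} = 0
G(18) = mex{0,0,4,3,2} = 1
G(19) = mex{1,1,0,4,3} = 2
G(20) = mex{2,0,1,0,4} = 3
G(21) = mex{3,1,0,1,0} = 2
G(22) = mex{2,0,1,0,1} = 3
G(23) = mex{3,1,0,1,0} = 2
G(24) = mex{2,2,1,0,1} = 3
G(25) = mex{3,3,2,1,0} = 4
G_B(25) = 4.
Combined Grundy value = 1 ⊕ 4 = 5.
A winning move leaves total XOR = 0, i.e. changes one component's Grundy value g to g ⊕ X where X is the current total.
Stack A: need g' = 1⊕5 = 4. Options: 7−4→G=0, 7−5→G=0, 7−7→G=0. Hits: 0.
Stack B: need g' = 4⊕5 = 1. Options: 25−1→G=3, 25−5→G=3, 25−6→G=2, 25−7→G=1, 25−8→G=0. Hits: 1.

1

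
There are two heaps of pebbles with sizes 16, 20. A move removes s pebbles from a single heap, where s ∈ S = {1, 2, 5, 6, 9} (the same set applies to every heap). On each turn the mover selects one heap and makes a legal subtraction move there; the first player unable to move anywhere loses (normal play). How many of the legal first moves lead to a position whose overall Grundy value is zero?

All heaps use S = {1, 2, 5, 6, 9}:
G(0) = 0
G(1) = mex{0} = 1
G(2) = mex{1,0} = 2
G(3) = mex{2,1} = 0
G(4) = mex{0,2} = 1
G(5) = mex{1,0,0} = 2
G(6) = mex{2,1,1,0} = 3
G(7) = mex{3,2,2,1} = 0
G(8) = mex{0,3,0,2} = 1
G(9) = mex{1,0,1,0,0} = 2
G(10) = mex{2,1,2,1,1} = 0
G(11) = mex{0,2,3,2,2} = 1
G(12) = mex{1,0,0,3,0} = 2
G(13) = mex{2,1,1,0,1} = 3
G(14) = mex{3,2,2,1,2} = 0
G(15) = mex{0,3,0,2,3} = 1
G(16) = mex{1,0,1,0,0} = 2
G(17) = mex{2,1,2,1,1} = 0
G(18) = mex{0,2,3,2,2} = 1
G(19) = mex{1,0,0,3,0} = 2
G(20) = mex{2,1,1,0,1} = 3
Heap A: G(16) = 2.
Heap B: G(20) = 3.
Combined Grundy value = 2 ⊕ 3 = 1.
A winning move leaves total XOR = 0, i.e. changes one component's Grundy value g to g ⊕ X where X is the current total.
Heap A: need g' = 2⊕1 = 3. Options: 16−1→G=1, 16−2→G=0, 16−5→G=1, 16−6→G=0, 16−9→G=0. Hits: 0.
Heap B: need g' = 3⊕1 = 2. Options: 20−1→G=2, 20−2→G=1, 20−5→G=1, 20−6→G=0, 20−9→G=1. Hits: 1.

1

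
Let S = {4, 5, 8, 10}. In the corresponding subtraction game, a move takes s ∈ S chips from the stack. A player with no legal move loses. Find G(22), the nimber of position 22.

2

G(0) = 0
G(1) = mex{} = 0
G(2) = mex{} = 0
G(3) = mex{} = 0
G(4) = mex{0} = 1
G(5) = mex{0,0} = 1
G(6) = mex{0,0} = 1
G(7) = mex{0,0} = 1
G(8) = mex{1,0,0} = 2
G(9) = mex{1,1,0} = 2
G(10) = mex{1,1,0,0} = 2
G(11) = mex{1,1,0,0} = 2
G(12) = mex{2,1,1,0} = 3
G(13) = mex{2,2,1,0} = 3
G(14) = mex{2,2,1,1} = 0
G(15) = mex{2,2,1,1} = 0
G(16) = mex{3,2,2,1} = 0
G(17) = mex{3,3,2,1} = 0
G(18) = mex{0,3,2,2} = 1
G(19) = mex{0,0,2,2} = 1
G(20) = mex{0,0,3,2} = 1
G(21) = mex{0,0,3,2} = 1
G(22) = mex{1,0,0,3} = 2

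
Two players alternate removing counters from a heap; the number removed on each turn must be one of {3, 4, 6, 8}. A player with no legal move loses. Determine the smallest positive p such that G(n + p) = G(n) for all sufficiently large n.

n :  0  1  2  3  4  5  6  7  8  9 10 11 12 13 14 15 16 17 18 19 20 21 22 23
G :  0  0  0  1  1  1  2  2  2  3  3  0  0  0  1  1  1  2  2  2  3  3  0  0
G(n+11) = G(n) holds for n = 0,…,7 (a full window of length max(S) = 8), so the sequence is purely periodic with period 11.

11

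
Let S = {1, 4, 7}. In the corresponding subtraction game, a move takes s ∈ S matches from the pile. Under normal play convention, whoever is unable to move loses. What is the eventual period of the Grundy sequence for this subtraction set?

8

G(0) = 0
G(1) = mex{0} = 1
G(2) = mex{1} = 0
G(3) = mex{0} = 1
G(4) = mex{1,0} = 2
G(5) = mex{2,1} = 0
G(6) = mex{0,0} = 1
G(7) = mex{1,1,0} = 2
G(8) = mex{2,2,1} = 0
G(9) = mex{0,0,0} = 1
G(10) = mex{1,1,1} = 0
G(11) = mex{0,2,2} = 1
G(12) = mex{1,0,0} = 2
G(13) = mex{2,1,1} = 0
G(14) = mex{0,0,2} = 1
G(15) = mex{1,1,0} = 2
G(16) = mex{2,2,1} = 0
G(17) = mex{0,0,0} = 1
G(n+8) = G(n) holds for n = 0,…,6 (a full window of length max(S) = 7), so the sequence is purely periodic with period 8.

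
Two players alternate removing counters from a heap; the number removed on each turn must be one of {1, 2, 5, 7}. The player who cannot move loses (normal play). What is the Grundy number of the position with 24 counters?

n :  0  1  2  3  4  5  6  7  8  9 10 11 12 13 14 15 16 17 18 19 20 21 22 23 24
G :  0  1  2  0  1  2  0  1  2  0  1  2  0  1  2  0  1  2  0  1  2  0  1  2  0

0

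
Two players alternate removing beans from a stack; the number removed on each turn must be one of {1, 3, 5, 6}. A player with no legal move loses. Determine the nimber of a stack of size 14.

n :  0  1  2  3  4  5  6  7  8  9 10 11 12 13 14
G :  0  1  0  1  0  1  2  3  2  3  2  0  1  0  1

1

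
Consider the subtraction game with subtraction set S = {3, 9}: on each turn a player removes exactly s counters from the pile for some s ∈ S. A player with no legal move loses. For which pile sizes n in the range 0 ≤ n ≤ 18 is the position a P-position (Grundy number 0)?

0, 1, 2, 6, 7, 8, 12, 13, 14, 18

G(0) = 0
G(1) = mex{} = 0
G(2) = mex{} = 0
G(3) = mex{0} = 1
G(4) = mex{0} = 1
G(5) = mex{0} = 1
G(6) = mex{1} = 0
G(7) = mex{1} = 0
G(8) = mex{1} = 0
G(9) = mex{0,0} = 1
G(10) = mex{0,0} = 1
G(11) = mex{0,0} = 1
G(12) = mex{1,1} = 0
G(13) = mex{1,1} = 0
G(14) = mex{1,1} = 0
G(15) = mex{0,0} = 1
G(16) = mex{0,0} = 1
G(17) = mex{0,0} = 1
G(18) = mex{1,1} = 0
P-positions are exactly the n with G(n) = 0.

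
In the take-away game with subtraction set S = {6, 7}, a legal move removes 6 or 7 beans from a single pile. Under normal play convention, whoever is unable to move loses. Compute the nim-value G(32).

n :  0  1  2  3  4  5  6  7  8  9 10 11 12 13 14 15 16 17 18 19 20 21 22 23 24 25 26 27 28 29 30 31 32
G :  0  0  0  0  0  0  1  1  1  1  1  1  2  0  0  0  0  0  0  1  1  1  1  1  1  2  0  0  0  0  0  0  1

1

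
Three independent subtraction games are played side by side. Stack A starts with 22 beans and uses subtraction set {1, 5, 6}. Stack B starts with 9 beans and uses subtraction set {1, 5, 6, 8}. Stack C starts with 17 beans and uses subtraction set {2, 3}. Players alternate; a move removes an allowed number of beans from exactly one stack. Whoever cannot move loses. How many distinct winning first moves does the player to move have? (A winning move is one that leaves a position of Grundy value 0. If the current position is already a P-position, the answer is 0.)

4

Stack A, S = {1, 5, 6}:
G(0) = 0
G(1) = mex{0} = 1
G(2) = mex{1} = 0
G(3) = mex{0} = 1
G(4) = mex{1} = 0
G(5) = mex{0,0} = 1
G(6) = mex{1,1,0} = 2
G(7) = mex{2,0,1} = 3
G(8) = mex{3,1,0} = 2
G(9) = mex{2,0,1} = 3
G(10) = mex{3,1,0} = 2
G(11) = mex{2,2,1} = 0
G(12) = mex{0,3,2} = 1
G(13) = mex{1,2,3} = 0
G(14) = mex{0,3,2} = 1
G(15) = mex{1,2,3} = 0
G(16) = mex{0,0,2} = 1
G(17) = mex{1,1,0} = 2
G(18) = mex{2,0,1} = 3
G(19) = mex{3,1,0} = 2
G(20) = mex{2,0,1} = 3
G(21) = mex{3,1,0} = 2
G(22) = mex{2,2,1} = 0
G_A(22) = 0.
Stack B, S = {1, 5, 6, 8}:
n : 0 1 2 3 4 5 6 7 8 9
G : 0 1 0 1 0 1 2 3 2 3
G_B(9) = 3.
Stack C, S = {2, 3}:
G(0) = 0
G(1) = mex{} = 0
G(2) = mex{0} = 1
G(3) = mex{0,0} = 1
G(4) = mex{1,0} = 2
G(5) = mex{1,1} = 0
G(6) = mex{2,1} = 0
G(7) = mex{0,2} = 1
G(8) = mex{0,0} = 1
G(9) = mex{1,0} = 2
G(10) = mex{1,1} = 0
G(11) = mex{2,1} = 0
G(12) = mex{0,2} = 1
G(13) = mex{0,0} = 1
G(14) = mex{1,0} = 2
G(15) = mex{1,1} = 0
G(16) = mex{2,1} = 0
G(17) = mex{0,2} = 1
G_C(17) = 1.
Combined Grundy value = 0 ⊕ 3 ⊕ 1 = 2.
A winning move leaves total XOR = 0, i.e. changes one component's Grundy value g to g ⊕ X where X is the current total.
Stack A: need g' = 0⊕2 = 2. Options: 22−1→G=2, 22−5→G=2, 22−6→G=1. Hits: 2.
Stack B: need g' = 3⊕2 = 1. Options: 9−1→G=2, 9−5→G=0, 9−6→G=1, 9−8→G=1. Hits: 2.
Stack C: need g' = 1⊕2 = 3. Options: 17−2→G=0, 17−3→G=2. Hits: 0.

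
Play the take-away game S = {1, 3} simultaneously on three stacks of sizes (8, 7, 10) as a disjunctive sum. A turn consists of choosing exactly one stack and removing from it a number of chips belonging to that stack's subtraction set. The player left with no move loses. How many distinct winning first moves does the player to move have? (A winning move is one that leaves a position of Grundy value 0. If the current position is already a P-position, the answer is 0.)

All stacks use S = {1, 3}:
G(0) = 0
G(1) = mex{0} = 1
G(2) = mex{1} = 0
G(3) = mex{0,0} = 1
G(4) = mex{1,1} = 0
G(5) = mex{0,0} = 1
G(6) = mex{1,1} = 0
G(7) = mex{0,0} = 1
G(8) = mex{1,1} = 0
G(9) = mex{0,0} = 1
G(10) = mex{1,1} = 0
Stack A: G(8) = 0.
Stack B: G(7) = 1.
Stack C: G(10) = 0.
Combined Grundy value = 0 ⊕ 1 ⊕ 0 = 1.
A winning move leaves total XOR = 0, i.e. changes one component's Grundy value g to g ⊕ X where X is the current total.
Stack A: need g' = 0⊕1 = 1. Options: 8−1→G=1, 8−3→G=1. Hits: 2.
Stack B: need g' = 1⊕1 = 0. Options: 7−1→G=0, 7−3→G=0. Hits: 2.
Stack C: need g' = 0⊕1 = 1. Options: 10−1→G=1, 10−3→G=1. Hits: 2.

6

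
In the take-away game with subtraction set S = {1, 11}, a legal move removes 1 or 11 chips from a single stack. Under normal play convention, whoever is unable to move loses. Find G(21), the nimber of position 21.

1

n :  0  1  2  3  4  5  6  7  8  9 10 11 12 13 14 15 16 17 18 19 20 21
G :  0  1  0  1  0  1  0  1  0  1  0  1  0  1  0  1  0  1  0  1  0  1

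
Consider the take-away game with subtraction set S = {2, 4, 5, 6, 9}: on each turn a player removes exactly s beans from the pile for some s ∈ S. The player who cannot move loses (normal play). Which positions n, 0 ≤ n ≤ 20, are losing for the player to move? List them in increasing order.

0, 1, 8, 11, 18, 19

n :  0  1  2  3  4  5  6  7  8  9 10 11 12 13 14 15 16 17 18 19 20
G :  0  0  1  1  2  2  3  3  0  4  1  0  2  1  3  2  4  3  0  0  1
P-positions are exactly the n with G(n) = 0.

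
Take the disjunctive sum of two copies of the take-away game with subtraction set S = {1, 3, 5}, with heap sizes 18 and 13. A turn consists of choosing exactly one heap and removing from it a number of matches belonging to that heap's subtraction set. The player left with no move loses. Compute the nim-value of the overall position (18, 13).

1

All heaps use S = {1, 3, 5}:
n :  0  1  2  3  4  5  6  7  8  9 10 11 12 13 14 15 16 17 18
G :  0  1  0  1  0  1  0  1  0  1  0  1  0  1  0  1  0  1  0
Heap A: G(18) = 0.
Heap B: G(13) = 1.
Combined Grundy value = 0 ⊕ 1 = 1.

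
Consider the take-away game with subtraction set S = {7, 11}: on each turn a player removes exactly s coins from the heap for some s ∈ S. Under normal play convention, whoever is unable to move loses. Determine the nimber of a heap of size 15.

G(0) = 0
G(1) = mex{} = 0
G(2) = mex{} = 0
G(3) = mex{} = 0
G(4) = mex{} = 0
G(5) = mex{} = 0
G(6) = mex{} = 0
G(7) = mex{0} = 1
G(8) = mex{0} = 1
G(9) = mex{0} = 1
G(10) = mex{0} = 1
G(11) = mex{0,0} = 1
G(12) = mex{0,0} = 1
G(13) = mex{0,0} = 1
G(14) = mex{1,0} = 2
G(15) = mex{1,0} = 2

2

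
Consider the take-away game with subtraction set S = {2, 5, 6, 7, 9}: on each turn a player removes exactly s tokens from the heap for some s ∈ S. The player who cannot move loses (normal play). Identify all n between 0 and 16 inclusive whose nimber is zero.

0, 1, 4, 12, 15, 16

n :  0  1  2  3  4  5  6  7  8  9 10 11 12 13 14 15 16
G :  0  0  1  1  0  2  1  3  2  2  3  3  0  4  1  0  0
P-positions are exactly the n with G(n) = 0.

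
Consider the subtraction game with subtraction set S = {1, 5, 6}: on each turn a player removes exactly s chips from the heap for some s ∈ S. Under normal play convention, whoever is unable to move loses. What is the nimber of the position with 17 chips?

G(0) = 0
G(1) = mex{0} = 1
G(2) = mex{1} = 0
G(3) = mex{0} = 1
G(4) = mex{1} = 0
G(5) = mex{0,0} = 1
G(6) = mex{1,1,0} = 2
G(7) = mex{2,0,1} = 3
G(8) = mex{3,1,0} = 2
G(9) = mex{2,0,1} = 3
G(10) = mex{3,1,0} = 2
G(11) = mex{2,2,1} = 0
G(12) = mex{0,3,2} = 1
G(13) = mex{1,2,3} = 0
G(14) = mex{0,3,2} = 1
G(15) = mex{1,2,3} = 0
G(16) = mex{0,0,2} = 1
G(17) = mex{1,1,0} = 2

2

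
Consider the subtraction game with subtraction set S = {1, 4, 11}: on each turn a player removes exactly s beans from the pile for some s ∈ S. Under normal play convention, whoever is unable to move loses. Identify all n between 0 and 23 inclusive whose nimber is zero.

0, 2, 5, 7, 10, 12, 15, 17, 20, 22

G(0) = 0
G(1) = mex{0} = 1
G(2) = mex{1} = 0
G(3) = mex{0} = 1
G(4) = mex{1,0} = 2
G(5) = mex{2,1} = 0
G(6) = mex{0,0} = 1
G(7) = mex{1,1} = 0
G(8) = mex{0,2} = 1
G(9) = mex{1,0} = 2
G(10) = mex{2,1} = 0
G(11) = mex{0,0,0} = 1
G(12) = mex{1,1,1} = 0
G(13) = mex{0,2,0} = 1
G(14) = mex{1,0,1} = 2
G(15) = mex{2,1,2} = 0
G(16) = mex{0,0,0} = 1
G(17) = mex{1,1,1} = 0
G(18) = mex{0,2,0} = 1
G(19) = mex{1,0,1} = 2
G(20) = mex{2,1,2} = 0
G(21) = mex{0,0,0} = 1
G(22) = mex{1,1,1} = 0
G(23) = mex{0,2,0} = 1
P-positions are exactly the n with G(n) = 0.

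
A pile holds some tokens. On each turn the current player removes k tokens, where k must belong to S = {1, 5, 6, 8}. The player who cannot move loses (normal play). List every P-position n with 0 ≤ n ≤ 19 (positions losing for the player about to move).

0, 2, 4, 11, 13, 15

n :  0  1  2  3  4  5  6  7  8  9 10 11 12 13 14 15 16 17 18 19
G :  0  1  0  1  0  1  2  3  2  3  2  0  1  0  1  0  1  2  3  2
P-positions are exactly the n with G(n) = 0.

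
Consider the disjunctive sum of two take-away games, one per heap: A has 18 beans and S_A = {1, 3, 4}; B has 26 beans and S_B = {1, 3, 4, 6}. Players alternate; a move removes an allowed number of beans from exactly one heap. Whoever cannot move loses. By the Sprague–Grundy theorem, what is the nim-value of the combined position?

1

Heap A, S = {1, 3, 4}:
n :  0  1  2  3  4  5  6  7  8  9 10 11 12 13 14 15 16 17 18
G :  0  1  0  1  2  3  2  0  1  0  1  2  3  2  0  1  0  1  2
G_A(18) = 2.
Heap B, S = {1, 3, 4, 6}:
n :  0  1  2  3  4  5  6  7  8  9 10 11 12 13 14 15 16 17 18 19 20 21 22 23 24 25 26
G :  0  1  0  1  2  3  2  0  1  0  1  2  3  2  0  1  0  1  2  3  2  0  1  0  1  2  3
G_B(26) = 3.
Combined Grundy value = 2 ⊕ 3 = 1.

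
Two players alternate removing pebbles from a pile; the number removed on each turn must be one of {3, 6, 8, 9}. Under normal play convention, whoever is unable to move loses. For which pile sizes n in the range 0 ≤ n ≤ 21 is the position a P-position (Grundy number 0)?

G(0) = 0
G(1) = mex{} = 0
G(2) = mex{} = 0
G(3) = mex{0} = 1
G(4) = mex{0} = 1
G(5) = mex{0} = 1
G(6) = mex{1,0} = 2
G(7) = mex{1,0} = 2
G(8) = mex{1,0,0} = 2
G(9) = mex{2,1,0,0} = 3
G(10) = mex{2,1,0,0} = 3
G(11) = mex{2,1,1,0} = 3
G(12) = mex{3,2,1,1} = 0
G(13) = mex{3,2,1,1} = 0
G(14) = mex{3,2,2,1} = 0
G(15) = mex{0,3,2,2} = 1
G(16) = mex{0,3,2,2} = 1
G(17) = mex{0,3,3,2} = 1
G(18) = mex{1,0,3,3} = 2
G(19) = mex{1,0,3,3} = 2
G(20) = mex{1,0,0,3} = 2
G(21) = mex{2,1,0,0} = 3
P-positions are exactly the n with G(n) = 0.

0, 1, 2, 12, 13, 14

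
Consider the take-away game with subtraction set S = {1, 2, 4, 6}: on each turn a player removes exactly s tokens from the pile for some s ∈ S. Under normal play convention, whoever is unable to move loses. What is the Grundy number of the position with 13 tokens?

2

n :  0  1  2  3  4  5  6  7  8  9 10 11 12 13
G :  0  1  2  0  1  2  3  4  0  1  2  0  1  2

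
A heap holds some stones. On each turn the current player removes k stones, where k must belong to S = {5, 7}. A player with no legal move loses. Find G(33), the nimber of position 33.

G(0) = 0
G(1) = mex{} = 0
G(2) = mex{} = 0
G(3) = mex{} = 0
G(4) = mex{} = 0
G(5) = mex{0} = 1
G(6) = mex{0} = 1
G(7) = mex{0,0} = 1
G(8) = mex{0,0} = 1
G(9) = mex{0,0} = 1
G(10) = mex{1,0} = 2
G(11) = mex{1,0} = 2
G(12) = mex{1,1} = 0
G(13) = mex{1,1} = 0
G(14) = mex{1,1} = 0
G(15) = mex{2,1} = 0
G(16) = mex{2,1} = 0
G(17) = mex{0,2} = 1
G(18) = mex{0,2} = 1
G(19) = mex{0,0} = 1
G(20) = mex{0,0} = 1
G(21) = mex{0,0} = 1
G(22) = mex{1,0} = 2
G(23) = mex{1,0} = 2
G(24) = mex{1,1} = 0
G(25) = mex{1,1} = 0
G(26) = mex{1,1} = 0
G(27) = mex{2,1} = 0
G(28) = mex{2,1} = 0
G(29) = mex{0,2} = 1
G(30) = mex{0,2} = 1
G(31) = mex{0,0} = 1
G(32) = mex{0,0} = 1
G(33) = mex{0,0} = 1

1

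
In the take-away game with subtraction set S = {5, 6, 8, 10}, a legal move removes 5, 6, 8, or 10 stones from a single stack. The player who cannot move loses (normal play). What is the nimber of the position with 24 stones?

G(0) = 0
G(1) = mex{} = 0
G(2) = mex{} = 0
G(3) = mex{} = 0
G(4) = mex{} = 0
G(5) = mex{0} = 1
G(6) = mex{0,0} = 1
G(7) = mex{0,0} = 1
G(8) = mex{0,0,0} = 1
G(9) = mex{0,0,0} = 1
G(10) = mex{1,0,0,0} = 2
G(11) = mex{1,1,0,0} = 2
G(12) = mex{1,1,0,0} = 2
G(13) = mex{1,1,1,0} = 2
G(14) = mex{1,1,1,0} = 2
G(15) = mex{2,1,1,1} = 0
G(16) = mex{2,2,1,1} = 0
G(17) = mex{2,2,1,1} = 0
G(18) = mex{2,2,2,1} = 0
G(19) = mex{2,2,2,1} = 0
G(20) = mex{0,2,2,2} = 1
G(21) = mex{0,0,2,2} = 1
G(22) = mex{0,0,2,2} = 1
G(23) = mex{0,0,0,2} = 1
G(24) = mex{0,0,0,2} = 1

1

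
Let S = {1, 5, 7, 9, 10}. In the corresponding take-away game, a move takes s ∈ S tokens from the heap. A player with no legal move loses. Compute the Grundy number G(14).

2

n :  0  1  2  3  4  5  6  7  8  9 10 11 12 13 14
G :  0  1  0  1  0  1  0  1  0  1  2  3  2  3  2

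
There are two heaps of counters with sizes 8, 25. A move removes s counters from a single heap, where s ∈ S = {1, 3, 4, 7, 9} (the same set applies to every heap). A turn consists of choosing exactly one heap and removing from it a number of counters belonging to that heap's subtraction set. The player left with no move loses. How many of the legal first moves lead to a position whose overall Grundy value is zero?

4

All heaps use S = {1, 3, 4, 7, 9}:
G(0) = 0
G(1) = mex{0} = 1
G(2) = mex{1} = 0
G(3) = mex{0,0} = 1
G(4) = mex{1,1,0} = 2
G(5) = mex{2,0,1} = 3
G(6) = mex{3,1,0} = 2
G(7) = mex{2,2,1,0} = 3
G(8) = mex{3,3,2,1} = 0
G(9) = mex{0,2,3,0,0} = 1
G(10) = mex{1,3,2,1,1} = 0
G(11) = mex{0,0,3,2,0} = 1
G(12) = mex{1,1,0,3,1} = 2
G(13) = mex{2,0,1,2,2} = 3
G(14) = mex{3,1,0,3,3} = 2
G(15) = mex{2,2,1,0,2} = 3
G(16) = mex{3,3,2,1,3} = 0
G(17) = mex{0,2,3,0,0} = 1
G(18) = mex{1,3,2,1,1} = 0
G(19) = mex{0,0,3,2,0} = 1
G(20) = mex{1,1,0,3,1} = 2
G(21) = mex{2,0,1,2,2} = 3
G(22) = mex{3,1,0,3,3} = 2
G(23) = mex{2,2,1,0,2} = 3
G(24) = mex{3,3,2,1,3} = 0
G(25) = mex{0,2,3,0,0} = 1
Heap A: G(8) = 0.
Heap B: G(25) = 1.
Combined Grundy value = 0 ⊕ 1 = 1.
A winning move leaves total XOR = 0, i.e. changes one component's Grundy value g to g ⊕ X where X is the current total.
Heap A: need g' = 0⊕1 = 1. Options: 8−1→G=3, 8−3→G=3, 8−4→G=2, 8−7→G=1. Hits: 1.
Heap B: need g' = 1⊕1 = 0. Options: 25−1→G=0, 25−3→G=2, 25−4→G=3, 25−7→G=0, 25−9→G=0. Hits: 3.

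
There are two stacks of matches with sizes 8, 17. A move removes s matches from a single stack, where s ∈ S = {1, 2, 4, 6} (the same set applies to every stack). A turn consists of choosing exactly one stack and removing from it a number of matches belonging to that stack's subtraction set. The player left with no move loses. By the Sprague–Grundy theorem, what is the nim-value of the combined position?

1

All stacks use S = {1, 2, 4, 6}:
n :  0  1  2  3  4  5  6  7  8  9 10 11 12 13 14 15 16 17
G :  0  1  2  0  1  2  3  4  0  1  2  0  1  2  3  4  0  1
Stack A: G(8) = 0.
Stack B: G(17) = 1.
Combined Grundy value = 0 ⊕ 1 = 1.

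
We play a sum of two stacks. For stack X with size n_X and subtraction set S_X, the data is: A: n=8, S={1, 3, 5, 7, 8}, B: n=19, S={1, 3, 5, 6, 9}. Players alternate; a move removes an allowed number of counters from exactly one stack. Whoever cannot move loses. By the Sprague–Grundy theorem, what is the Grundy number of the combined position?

1

Stack A, S = {1, 3, 5, 7, 8}:
G(0) = 0
G(1) = mex{0} = 1
G(2) = mex{1} = 0
G(3) = mex{0,0} = 1
G(4) = mex{1,1} = 0
G(5) = mex{0,0,0} = 1
G(6) = mex{1,1,1} = 0
G(7) = mex{0,0,0,0} = 1
G(8) = mex{1,1,1,1,0} = 2
G_A(8) = 2.
Stack B, S = {1, 3, 5, 6, 9}:
G(0) = 0
G(1) = mex{0} = 1
G(2) = mex{1} = 0
G(3) = mex{0,0} = 1
G(4) = mex{1,1} = 0
G(5) = mex{0,0,0} = 1
G(6) = mex{1,1,1,0} = 2
G(7) = mex{2,0,0,1} = 3
G(8) = mex{3,1,1,0} = 2
G(9) = mex{2,2,0,1,0} = 3
G(10) = mex{3,3,1,0,1} = 2
G(11) = mex{2,2,2,1,0} = 3
G(12) = mex{3,3,3,2,1} = 0
G(13) = mex{0,2,2,3,0} = 1
G(14) = mex{1,3,3,2,1} = 0
G(15) = mex{0,0,2,3,2} = 1
G(16) = mex{1,1,3,2,3} = 0
G(17) = mex{0,0,0,3,2} = 1
G(18) = mex{1,1,1,0,3} = 2
G(19) = mex{2,0,0,1,2} = 3
G_B(19) = 3.
Combined Grundy value = 2 ⊕ 3 = 1.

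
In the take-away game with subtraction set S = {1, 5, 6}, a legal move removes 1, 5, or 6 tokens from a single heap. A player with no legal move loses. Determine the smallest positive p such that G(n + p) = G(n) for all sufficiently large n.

G(0) = 0
G(1) = mex{0} = 1
G(2) = mex{1} = 0
G(3) = mex{0} = 1
G(4) = mex{1} = 0
G(5) = mex{0,0} = 1
G(6) = mex{1,1,0} = 2
G(7) = mex{2,0,1} = 3
G(8) = mex{3,1,0} = 2
G(9) = mex{2,0,1} = 3
G(10) = mex{3,1,0} = 2
G(11) = mex{2,2,1} = 0
G(12) = mex{0,3,2} = 1
G(13) = mex{1,2,3} = 0
G(14) = mex{0,3,2} = 1
G(15) = mex{1,2,3} = 0
G(16) = mex{0,0,2} = 1
G(17) = mex{1,1,0} = 2
G(18) = mex{2,0,1} = 3
G(19) = mex{3,1,0} = 2
G(20) = mex{2,0,1} = 3
G(21) = mex{3,1,0} = 2
G(22) = mex{2,2,1} = 0
G(23) = mex{0,3,2} = 1
G(n+11) = G(n) holds for n = 0,…,5 (a full window of length max(S) = 6), so the sequence is purely periodic with period 11.

11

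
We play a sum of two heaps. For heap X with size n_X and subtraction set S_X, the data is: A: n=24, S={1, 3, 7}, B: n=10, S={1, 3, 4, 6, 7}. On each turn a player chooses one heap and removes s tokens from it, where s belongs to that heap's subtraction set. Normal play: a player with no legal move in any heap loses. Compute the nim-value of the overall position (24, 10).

0

Heap A, S = {1, 3, 7}:
G(0) = 0
G(1) = mex{0} = 1
G(2) = mex{1} = 0
G(3) = mex{0,0} = 1
G(4) = mex{1,1} = 0
G(5) = mex{0,0} = 1
G(6) = mex{1,1} = 0
G(7) = mex{0,0,0} = 1
G(8) = mex{1,1,1} = 0
G(9) = mex{0,0,0} = 1
G(10) = mex{1,1,1} = 0
G(11) = mex{0,0,0} = 1
G(12) = mex{1,1,1} = 0
G(13) = mex{0,0,0} = 1
G(14) = mex{1,1,1} = 0
G(15) = mex{0,0,0} = 1
G(16) = mex{1,1,1} = 0
G(17) = mex{0,0,0} = 1
G(18) = mex{1,1,1} = 0
G(19) = mex{0,0,0} = 1
G(20) = mex{1,1,1} = 0
G(21) = mex{0,0,0} = 1
G(22) = mex{1,1,1} = 0
G(23) = mex{0,0,0} = 1
G(24) = mex{1,1,1} = 0
G_A(24) = 0.
Heap B, S = {1, 3, 4, 6, 7}:
G(0) = 0
G(1) = mex{0} = 1
G(2) = mex{1} = 0
G(3) = mex{0,0} = 1
G(4) = mex{1,1,0} = 2
G(5) = mex{2,0,1} = 3
G(6) = mex{3,1,0,0} = 2
G(7) = mex{2,2,1,1,0} = 3
G(8) = mex{3,3,2,0,1} = 4
G(9) = mex{4,2,3,1,0} = 5
G(10) = mex{5,3,2,2,1} = 0
G_B(10) = 0.
Combined Grundy value = 0 ⊕ 0 = 0.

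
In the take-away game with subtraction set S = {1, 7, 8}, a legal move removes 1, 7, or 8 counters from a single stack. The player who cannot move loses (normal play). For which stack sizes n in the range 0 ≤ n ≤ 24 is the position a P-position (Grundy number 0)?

0, 2, 4, 6, 15, 17, 19, 21

G(0) = 0
G(1) = mex{0} = 1
G(2) = mex{1} = 0
G(3) = mex{0} = 1
G(4) = mex{1} = 0
G(5) = mex{0} = 1
G(6) = mex{1} = 0
G(7) = mex{0,0} = 1
G(8) = mex{1,1,0} = 2
G(9) = mex{2,0,1} = 3
G(10) = mex{3,1,0} = 2
G(11) = mex{2,0,1} = 3
G(12) = mex{3,1,0} = 2
G(13) = mex{2,0,1} = 3
G(14) = mex{3,1,0} = 2
G(15) = mex{2,2,1} = 0
G(16) = mex{0,3,2} = 1
G(17) = mex{1,2,3} = 0
G(18) = mex{0,3,2} = 1
G(19) = mex{1,2,3} = 0
G(20) = mex{0,3,2} = 1
G(21) = mex{1,2,3} = 0
G(22) = mex{0,0,2} = 1
G(23) = mex{1,1,0} = 2
G(24) = mex{2,0,1} = 3
P-positions are exactly the n with G(n) = 0.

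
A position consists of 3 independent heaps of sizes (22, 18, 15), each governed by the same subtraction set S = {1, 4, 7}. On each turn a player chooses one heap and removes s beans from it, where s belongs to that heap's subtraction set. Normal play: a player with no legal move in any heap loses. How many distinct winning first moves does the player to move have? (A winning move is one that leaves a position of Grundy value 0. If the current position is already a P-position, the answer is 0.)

3

All heaps use S = {1, 4, 7}:
G(0) = 0
G(1) = mex{0} = 1
G(2) = mex{1} = 0
G(3) = mex{0} = 1
G(4) = mex{1,0} = 2
G(5) = mex{2,1} = 0
G(6) = mex{0,0} = 1
G(7) = mex{1,1,0} = 2
G(8) = mex{2,2,1} = 0
G(9) = mex{0,0,0} = 1
G(10) = mex{1,1,1} = 0
G(11) = mex{0,2,2} = 1
G(12) = mex{1,0,0} = 2
G(13) = mex{2,1,1} = 0
G(14) = mex{0,0,2} = 1
G(15) = mex{1,1,0} = 2
G(16) = mex{2,2,1} = 0
G(17) = mex{0,0,0} = 1
G(18) = mex{1,1,1} = 0
G(19) = mex{0,2,2} = 1
G(20) = mex{1,0,0} = 2
G(21) = mex{2,1,1} = 0
G(22) = mex{0,0,2} = 1
Heap A: G(22) = 1.
Heap B: G(18) = 0.
Heap C: G(15) = 2.
Combined Grundy value = 1 ⊕ 0 ⊕ 2 = 3.
A winning move leaves total XOR = 0, i.e. changes one component's Grundy value g to g ⊕ X where X is the current total.
Heap A: need g' = 1⊕3 = 2. Options: 22−1→G=0, 22−4→G=0, 22−7→G=2. Hits: 1.
Heap B: need g' = 0⊕3 = 3. Options: 18−1→G=1, 18−4→G=1, 18−7→G=1. Hits: 0.
Heap C: need g' = 2⊕3 = 1. Options: 15−1→G=1, 15−4→G=1, 15−7→G=0. Hits: 2.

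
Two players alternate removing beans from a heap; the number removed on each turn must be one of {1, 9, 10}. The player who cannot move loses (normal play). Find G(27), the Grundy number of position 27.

0

n :  0  1  2  3  4  5  6  7  8  9 10 11 12 13 14 15 16 17 18 19 20 21 22 23 24 25 26 27
G :  0  1  0  1  0  1  0  1  0  1  2  3  2  3  2  3  2  3  2  0  1  0  1  0  1  0  1  0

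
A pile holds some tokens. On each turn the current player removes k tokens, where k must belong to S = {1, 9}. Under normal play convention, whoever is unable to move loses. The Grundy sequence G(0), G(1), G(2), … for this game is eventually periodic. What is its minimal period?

2

G(0) = 0
G(1) = mex{0} = 1
G(2) = mex{1} = 0
G(3) = mex{0} = 1
G(4) = mex{1} = 0
G(5) = mex{0} = 1
G(6) = mex{1} = 0
G(7) = mex{0} = 1
G(8) = mex{1} = 0
G(9) = mex{0,0} = 1
G(10) = mex{1,1} = 0
G(11) = mex{0,0} = 1
G(12) = mex{1,1} = 0
G(13) = mex{0,0} = 1
G(14) = mex{1,1} = 0
G(n+2) = G(n) holds for n = 0,…,8 (a full window of length max(S) = 9), so the sequence is purely periodic with period 2.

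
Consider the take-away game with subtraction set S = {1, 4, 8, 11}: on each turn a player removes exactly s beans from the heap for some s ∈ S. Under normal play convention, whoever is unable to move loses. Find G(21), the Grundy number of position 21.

G(0) = 0
G(1) = mex{0} = 1
G(2) = mex{1} = 0
G(3) = mex{0} = 1
G(4) = mex{1,0} = 2
G(5) = mex{2,1} = 0
G(6) = mex{0,0} = 1
G(7) = mex{1,1} = 0
G(8) = mex{0,2,0} = 1
G(9) = mex{1,0,1} = 2
G(10) = mex{2,1,0} = 3
G(11) = mex{3,0,1,0} = 2
G(12) = mex{2,1,2,1} = 0
G(13) = mex{0,2,0,0} = 1
G(14) = mex{1,3,1,1} = 0
G(15) = mex{0,2,0,2} = 1
G(16) = mex{1,0,1,0} = 2
G(17) = mex{2,1,2,1} = 0
G(18) = mex{0,0,3,0} = 1
G(19) = mex{1,1,2,1} = 0
G(20) = mex{0,2,0,2} = 1
G(21) = mex{1,0,1,3} = 2

2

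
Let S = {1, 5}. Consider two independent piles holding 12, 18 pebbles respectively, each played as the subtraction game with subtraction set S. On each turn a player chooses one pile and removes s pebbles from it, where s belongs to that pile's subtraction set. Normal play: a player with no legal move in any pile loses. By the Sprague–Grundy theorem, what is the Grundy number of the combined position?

0

All piles use S = {1, 5}:
G(0) = 0
G(1) = mex{0} = 1
G(2) = mex{1} = 0
G(3) = mex{0} = 1
G(4) = mex{1} = 0
G(5) = mex{0,0} = 1
G(6) = mex{1,1} = 0
G(7) = mex{0,0} = 1
G(8) = mex{1,1} = 0
G(9) = mex{0,0} = 1
G(10) = mex{1,1} = 0
G(11) = mex{0,0} = 1
G(12) = mex{1,1} = 0
G(13) = mex{0,0} = 1
G(14) = mex{1,1} = 0
G(15) = mex{0,0} = 1
G(16) = mex{1,1} = 0
G(17) = mex{0,0} = 1
G(18) = mex{1,1} = 0
Pile A: G(12) = 0.
Pile B: G(18) = 0.
Combined Grundy value = 0 ⊕ 0 = 0.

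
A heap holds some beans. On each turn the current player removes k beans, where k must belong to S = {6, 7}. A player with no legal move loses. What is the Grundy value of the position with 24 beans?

1

G(0) = 0
G(1) = mex{} = 0
G(2) = mex{} = 0
G(3) = mex{} = 0
G(4) = mex{} = 0
G(5) = mex{} = 0
G(6) = mex{0} = 1
G(7) = mex{0,0} = 1
G(8) = mex{0,0} = 1
G(9) = mex{0,0} = 1
G(10) = mex{0,0} = 1
G(11) = mex{0,0} = 1
G(12) = mex{1,0} = 2
G(13) = mex{1,1} = 0
G(14) = mex{1,1} = 0
G(15) = mex{1,1} = 0
G(16) = mex{1,1} = 0
G(17) = mex{1,1} = 0
G(18) = mex{2,1} = 0
G(19) = mex{0,2} = 1
G(20) = mex{0,0} = 1
G(21) = mex{0,0} = 1
G(22) = mex{0,0} = 1
G(23) = mex{0,0} = 1
G(24) = mex{0,0} = 1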